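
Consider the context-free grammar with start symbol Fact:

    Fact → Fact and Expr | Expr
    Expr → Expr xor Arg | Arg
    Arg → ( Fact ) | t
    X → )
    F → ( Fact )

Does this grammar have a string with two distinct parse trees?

Unambiguous

(X, F are unreachable from Fact, so their rules don't affect L(Fact).) This is a standard precedence ladder (Fact over Expr over Arg), with each level left-recursive on its own operator ('and' at Fact, 'xor' at Expr). That structure is LR(1), hence unambiguous.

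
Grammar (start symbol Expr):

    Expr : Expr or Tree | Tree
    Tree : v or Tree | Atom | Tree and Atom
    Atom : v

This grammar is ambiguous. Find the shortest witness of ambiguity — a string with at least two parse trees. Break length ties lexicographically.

v or v

length 1: no string has ≥2 trees
length 3: v or v has 2 parse trees

Two derivations of v or v:
  Expr ⇒ Expr or Tree ⇒ Tree or Tree ⇒ Atom or Tree ⇒ v or Tree ⇒ v or Atom ⇒ v or v
  Expr ⇒ Tree ⇒ v or Tree ⇒ v or Atom ⇒ v or v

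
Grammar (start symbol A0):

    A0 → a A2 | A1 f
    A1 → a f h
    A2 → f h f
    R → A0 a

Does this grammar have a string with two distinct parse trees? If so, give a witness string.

Witness: a f h f

Derivation 1: A0 ⇒ a A2 ⇒ a f h f
Derivation 2: A0 ⇒ A1 f ⇒ a f h f

Two distinct leftmost derivations for the same string.

Ambiguous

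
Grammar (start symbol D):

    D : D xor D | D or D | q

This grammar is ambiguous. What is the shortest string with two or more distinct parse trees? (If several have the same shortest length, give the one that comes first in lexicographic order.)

q or q or q

length 1: no string has ≥2 trees
length 3: no string has ≥2 trees
length 5: q or q or q has 2 parse trees

Two derivations of q or q or q:
  D ⇒ D or D ⇒ D or D or D ⇒ q or D or D ⇒ q or q or D ⇒ q or q or q
  D ⇒ D or D ⇒ q or D ⇒ q or D or D ⇒ q or q or D ⇒ q or q or q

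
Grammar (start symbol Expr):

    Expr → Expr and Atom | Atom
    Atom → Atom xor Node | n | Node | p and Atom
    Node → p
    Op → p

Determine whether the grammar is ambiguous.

Ambiguous

Witness: p and n

Derivation 1: Expr ⇒ Expr and Atom ⇒ Atom and Atom ⇒ Node and Atom ⇒ p and Atom ⇒ p and n
Derivation 2: Expr ⇒ Atom ⇒ p and Atom ⇒ p and n

Two distinct leftmost derivations for the same string.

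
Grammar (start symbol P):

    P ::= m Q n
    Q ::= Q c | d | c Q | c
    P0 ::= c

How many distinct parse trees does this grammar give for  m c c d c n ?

Parse trees for m c c d c n:
  [P m [Q [Q c [Q c [Q d]]] c] n]
  [P m [Q c [Q [Q c [Q d]] c]] n]
  [P m [Q c [Q c [Q [Q d] c]]] n]

3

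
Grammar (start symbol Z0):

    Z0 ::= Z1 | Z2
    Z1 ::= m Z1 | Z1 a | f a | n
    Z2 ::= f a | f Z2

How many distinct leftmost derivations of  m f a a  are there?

2

Parse trees for m f a a:
  [Z0 [Z1 m [Z1 [Z1 f a] a]]]
  [Z0 [Z1 [Z1 m [Z1 f a]] a]]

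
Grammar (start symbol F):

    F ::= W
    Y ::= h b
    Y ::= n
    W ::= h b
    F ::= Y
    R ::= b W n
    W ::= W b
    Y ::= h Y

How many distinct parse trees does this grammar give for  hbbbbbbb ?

1

Parse trees for hbbbbbbb:
  [F [W [W [W [W [W [W [W h b] b] b] b] b] b] b]]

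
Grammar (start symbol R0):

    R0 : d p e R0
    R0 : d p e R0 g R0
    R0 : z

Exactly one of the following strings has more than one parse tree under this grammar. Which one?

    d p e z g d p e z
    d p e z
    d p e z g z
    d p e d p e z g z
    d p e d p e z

d p e d p e z g z

d p e z g d p e z: 1 tree
d p e z: 1 tree
d p e z g z: 1 tree
d p e d p e z g z: 2 trees
d p e d p e z: 1 tree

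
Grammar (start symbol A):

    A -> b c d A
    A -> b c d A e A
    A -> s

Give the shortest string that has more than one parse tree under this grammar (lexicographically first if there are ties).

b c d b c d s e s

length 1: no string has ≥2 trees
length 4: no string has ≥2 trees
length 6: no string has ≥2 trees
length 7: no string has ≥2 trees
length 9: b c d b c d s e s has 2 parse trees

Two derivations of b c d b c d s e s:
  A ⇒ b c d A ⇒ b c d b c d A e A ⇒ b c d b c d s e A ⇒ b c d b c d s e s
  A ⇒ b c d A e A ⇒ b c d b c d A e A ⇒ b c d b c d s e A ⇒ b c d b c d s e s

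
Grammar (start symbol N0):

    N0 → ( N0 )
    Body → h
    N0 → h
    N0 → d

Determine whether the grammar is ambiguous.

Unambiguous

(Body is unreachable from N0, so its rules don't affect L(N0).) L(N0) is { openⁿ atom closeⁿ : n ≥ 0 }. The bracket depth fixes n, and the derivation is forced at every step.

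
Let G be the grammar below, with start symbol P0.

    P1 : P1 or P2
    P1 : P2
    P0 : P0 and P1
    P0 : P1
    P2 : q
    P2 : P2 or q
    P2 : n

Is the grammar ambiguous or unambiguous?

Witness: n or q

Derivation 1: P0 ⇒ P1 ⇒ P1 or P2 ⇒ P2 or P2 ⇒ n or P2 ⇒ n or q
Derivation 2: P0 ⇒ P1 ⇒ P2 ⇒ P2 or q ⇒ n or q

Two distinct leftmost derivations for the same string.

Ambiguous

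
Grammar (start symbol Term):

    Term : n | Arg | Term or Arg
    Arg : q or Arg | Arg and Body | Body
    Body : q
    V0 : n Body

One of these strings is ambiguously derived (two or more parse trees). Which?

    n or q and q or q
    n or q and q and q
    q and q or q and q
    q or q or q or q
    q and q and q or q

n or q and q or q: 1 tree
n or q and q and q: 1 tree
q and q or q and q: 1 tree
q or q or q or q: 8 trees
q and q and q or q: 1 tree

q or q or q or q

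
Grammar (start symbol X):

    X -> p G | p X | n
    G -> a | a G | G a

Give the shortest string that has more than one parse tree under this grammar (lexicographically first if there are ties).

length 1: no string has ≥2 trees
length 2: no string has ≥2 trees
length 3: p a a has 2 parse trees

Two derivations of p a a:
  X ⇒ p G ⇒ p a G ⇒ p a a
  X ⇒ p G ⇒ p G a ⇒ p a a

p a a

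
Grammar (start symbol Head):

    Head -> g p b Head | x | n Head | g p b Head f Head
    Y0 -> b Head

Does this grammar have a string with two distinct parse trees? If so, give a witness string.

Ambiguous

Witness: g p b g p b x f x

Derivation 1: Head ⇒ g p b Head ⇒ g p b g p b Head f Head ⇒ g p b g p b x f Head ⇒ g p b g p b x f x
Derivation 2: Head ⇒ g p b Head f Head ⇒ g p b g p b Head f Head ⇒ g p b g p b x f Head ⇒ g p b g p b x f x

Two distinct leftmost derivations for the same string.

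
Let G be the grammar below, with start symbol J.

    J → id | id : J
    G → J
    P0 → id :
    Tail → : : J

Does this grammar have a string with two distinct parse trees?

Only J is reachable from J; ignoring the rest: Right-recursive list with a separator: after each atom, whether the separator follows determines the rule. One parse per string.

Unambiguous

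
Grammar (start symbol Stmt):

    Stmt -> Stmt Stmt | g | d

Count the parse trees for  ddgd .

Parse trees for ddgd:
  [Stmt [Stmt d] [Stmt [Stmt d] [Stmt [Stmt g] [Stmt d]]]]
  [Stmt [Stmt d] [Stmt [Stmt [Stmt d] [Stmt g]] [Stmt d]]]
  [Stmt [Stmt [Stmt d] [Stmt d]] [Stmt [Stmt g] [Stmt d]]]
  [Stmt [Stmt [Stmt d] [Stmt [Stmt d] [Stmt g]]] [Stmt d]]
  [Stmt [Stmt [Stmt [Stmt d] [Stmt d]] [Stmt g]] [Stmt d]]

5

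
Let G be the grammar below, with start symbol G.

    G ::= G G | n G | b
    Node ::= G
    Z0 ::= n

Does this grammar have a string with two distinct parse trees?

Witness: b b b

Derivation 1: G ⇒ G G ⇒ G G G ⇒ b G G ⇒ b b G ⇒ b b b
Derivation 2: G ⇒ G G ⇒ b G ⇒ b G G ⇒ b b G ⇒ b b b

Two distinct leftmost derivations for the same string.

Ambiguous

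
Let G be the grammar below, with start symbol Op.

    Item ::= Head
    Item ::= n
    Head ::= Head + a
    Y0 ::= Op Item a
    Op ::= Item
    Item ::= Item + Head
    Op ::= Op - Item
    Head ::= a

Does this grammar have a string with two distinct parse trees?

Ambiguous

Witness: a + a

Derivation 1: Op ⇒ Item ⇒ Head ⇒ Head + a ⇒ a + a
Derivation 2: Op ⇒ Item ⇒ Item + Head ⇒ Head + Head ⇒ a + Head ⇒ a + a

Two distinct leftmost derivations for the same string.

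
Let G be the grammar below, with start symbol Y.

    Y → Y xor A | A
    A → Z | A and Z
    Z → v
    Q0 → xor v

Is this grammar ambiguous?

Unambiguous

Only Y, A, Z are reachable from Y; ignoring the rest: Y → Y xor A | A  ;  A → A and Z | Z  — a left-associative chain with Z at the bottom. Each string factors uniquely by precedence.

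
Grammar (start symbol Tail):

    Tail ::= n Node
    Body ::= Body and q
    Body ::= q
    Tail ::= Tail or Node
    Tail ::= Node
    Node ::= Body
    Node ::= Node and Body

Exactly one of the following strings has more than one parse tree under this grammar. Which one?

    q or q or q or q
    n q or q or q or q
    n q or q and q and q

q or q or q or q: 1 tree
n q or q or q or q: 1 tree
n q or q and q and q: 4 trees

n q or q and q and q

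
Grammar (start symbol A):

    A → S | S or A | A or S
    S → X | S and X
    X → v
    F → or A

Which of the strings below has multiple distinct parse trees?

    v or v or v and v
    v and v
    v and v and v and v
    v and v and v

v or v or v and v

v or v or v and v: 4 trees
v and v: 1 tree
v and v and v and v: 1 tree
v and v and v: 1 tree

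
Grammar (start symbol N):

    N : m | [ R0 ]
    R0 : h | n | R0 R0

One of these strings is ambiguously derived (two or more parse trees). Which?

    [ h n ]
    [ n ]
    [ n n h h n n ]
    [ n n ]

[ n n h h n n ]

[ h n ]: 1 tree
[ n ]: 1 tree
[ n n h h n n ]: 42 trees
[ n n ]: 1 tree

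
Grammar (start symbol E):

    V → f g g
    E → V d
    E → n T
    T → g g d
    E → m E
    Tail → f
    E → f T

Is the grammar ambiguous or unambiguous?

Ambiguous

Witness: f g g d

Derivation 1: E ⇒ V d ⇒ f g g d
Derivation 2: E ⇒ f T ⇒ f g g d

Two distinct leftmost derivations for the same string.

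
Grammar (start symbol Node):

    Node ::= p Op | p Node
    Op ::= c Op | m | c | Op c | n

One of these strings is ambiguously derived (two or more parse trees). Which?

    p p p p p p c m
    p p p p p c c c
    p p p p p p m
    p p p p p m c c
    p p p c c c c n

p p p p p c c c

p p p p p p c m: 1 tree
p p p p p c c c: 4 trees
p p p p p p m: 1 tree
p p p p p m c c: 1 tree
p p p c c c c n: 1 tree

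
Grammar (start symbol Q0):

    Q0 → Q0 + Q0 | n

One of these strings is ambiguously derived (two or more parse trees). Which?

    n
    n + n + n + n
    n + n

n + n + n + n

n: 1 tree
n + n + n + n: 5 trees
n + n: 1 tree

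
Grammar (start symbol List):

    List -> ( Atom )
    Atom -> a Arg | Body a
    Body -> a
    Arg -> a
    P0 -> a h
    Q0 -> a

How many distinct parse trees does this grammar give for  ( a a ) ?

2

Parse trees for ( a a ):
  [List ( [Atom a [Arg a]] )]
  [List ( [Atom [Body a] a] )]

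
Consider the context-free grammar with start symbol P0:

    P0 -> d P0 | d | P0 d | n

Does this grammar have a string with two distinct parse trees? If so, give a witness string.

Ambiguous

Witness: d d

Derivation 1: P0 ⇒ d P0 ⇒ d d
Derivation 2: P0 ⇒ P0 d ⇒ d d

Two distinct leftmost derivations for the same string.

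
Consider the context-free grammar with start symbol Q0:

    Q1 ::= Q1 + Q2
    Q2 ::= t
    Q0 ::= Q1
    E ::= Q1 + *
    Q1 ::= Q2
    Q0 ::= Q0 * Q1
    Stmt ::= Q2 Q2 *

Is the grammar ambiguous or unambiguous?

Unambiguous

Only Q0, Q1, Q2 are reachable from Q0; ignoring the rest: This is a standard precedence ladder (Q0 over Q1 over Q2), with each level left-recursive on its own operator ('*' at Q0, '+' at Q1). That structure is LR(1), hence unambiguous.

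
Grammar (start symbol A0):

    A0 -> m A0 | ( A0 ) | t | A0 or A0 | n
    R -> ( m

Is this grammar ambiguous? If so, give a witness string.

Witness: m n or n

Derivation 1: A0 ⇒ m A0 ⇒ m A0 or A0 ⇒ m n or A0 ⇒ m n or n
Derivation 2: A0 ⇒ A0 or A0 ⇒ m A0 or A0 ⇒ m n or A0 ⇒ m n or n

Two distinct leftmost derivations for the same string.

Ambiguous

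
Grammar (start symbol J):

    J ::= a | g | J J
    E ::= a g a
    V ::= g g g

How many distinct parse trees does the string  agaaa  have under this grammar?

14

Parse trees for agaaa (showing first 6 of 14):
  [J [J a] [J [J g] [J [J a] [J [J a] [J a]]]]]
  [J [J a] [J [J g] [J [J [J a] [J a]] [J a]]]]
  [J [J a] [J [J [J g] [J a]] [J [J a] [J a]]]]
  [J [J a] [J [J [J g] [J [J a] [J a]]] [J a]]]
  [J [J a] [J [J [J [J g] [J a]] [J a]] [J a]]]
  [J [J [J a] [J g]] [J [J a] [J [J a] [J a]]]]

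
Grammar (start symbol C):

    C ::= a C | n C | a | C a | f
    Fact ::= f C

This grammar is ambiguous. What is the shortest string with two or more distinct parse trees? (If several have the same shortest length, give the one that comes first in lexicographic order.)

a a

length 1: no string has ≥2 trees
length 2: a a has 2 parse trees

Two derivations of a a:
  C ⇒ a C ⇒ a a
  C ⇒ C a ⇒ a a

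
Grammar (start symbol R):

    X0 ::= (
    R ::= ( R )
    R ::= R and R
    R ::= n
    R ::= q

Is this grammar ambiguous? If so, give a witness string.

Witness: n and n and n

Derivation 1: R ⇒ R and R ⇒ R and R and R ⇒ n and R and R ⇒ n and n and R ⇒ n and n and n
Derivation 2: R ⇒ R and R ⇒ n and R ⇒ n and R and R ⇒ n and n and R ⇒ n and n and n

Two distinct leftmost derivations for the same string.

Ambiguous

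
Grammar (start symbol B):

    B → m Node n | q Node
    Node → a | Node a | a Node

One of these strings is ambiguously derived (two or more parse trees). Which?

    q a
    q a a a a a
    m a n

q a: 1 tree
q a a a a a: 16 trees
m a n: 1 tree

q a a a a a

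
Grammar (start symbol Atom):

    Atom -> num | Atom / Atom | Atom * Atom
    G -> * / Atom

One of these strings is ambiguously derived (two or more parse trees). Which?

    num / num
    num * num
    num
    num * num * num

num * num * num

num / num: 1 tree
num * num: 1 tree
num: 1 tree
num * num * num: 2 trees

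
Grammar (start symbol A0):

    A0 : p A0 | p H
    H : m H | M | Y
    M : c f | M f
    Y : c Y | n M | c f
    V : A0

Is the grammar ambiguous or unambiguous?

Witness: p c f

Derivation 1: A0 ⇒ p H ⇒ p M ⇒ p c f
Derivation 2: A0 ⇒ p H ⇒ p Y ⇒ p c f

Two distinct leftmost derivations for the same string.

Ambiguous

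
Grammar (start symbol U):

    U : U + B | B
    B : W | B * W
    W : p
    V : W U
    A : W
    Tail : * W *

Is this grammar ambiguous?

Unambiguous

Only U, B, W are reachable from U; ignoring the rest: The grammar is stratified — U handles '+' (left-recursive), B handles '*', W atoms. Each operator has a fixed associativity and precedence level, so every string has one parse.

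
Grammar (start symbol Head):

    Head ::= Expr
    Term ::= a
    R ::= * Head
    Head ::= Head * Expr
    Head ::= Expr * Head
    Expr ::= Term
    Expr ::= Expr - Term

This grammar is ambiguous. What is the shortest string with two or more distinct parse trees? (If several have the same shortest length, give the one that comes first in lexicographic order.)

a * a

length 1: no string has ≥2 trees
length 3: a * a has 2 parse trees

Two derivations of a * a:
  Head ⇒ Head * Expr ⇒ Expr * Expr ⇒ Term * Expr ⇒ a * Expr ⇒ a * Term ⇒ a * a
  Head ⇒ Expr * Head ⇒ Term * Head ⇒ a * Head ⇒ a * Expr ⇒ a * Term ⇒ a * a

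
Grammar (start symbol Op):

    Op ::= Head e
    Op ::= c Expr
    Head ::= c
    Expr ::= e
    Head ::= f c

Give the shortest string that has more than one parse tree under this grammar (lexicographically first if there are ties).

length 2: c e has 2 parse trees

Two derivations of c e:
  Op ⇒ Head e ⇒ c e
  Op ⇒ c Expr ⇒ c e

c e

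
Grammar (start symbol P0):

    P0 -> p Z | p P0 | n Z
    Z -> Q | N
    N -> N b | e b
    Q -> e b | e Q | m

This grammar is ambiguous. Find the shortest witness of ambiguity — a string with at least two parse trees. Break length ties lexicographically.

n e b

length 2: no string has ≥2 trees
length 3: n e b has 2 parse trees

Two derivations of n e b:
  P0 ⇒ n Z ⇒ n Q ⇒ n e b
  P0 ⇒ n Z ⇒ n N ⇒ n e b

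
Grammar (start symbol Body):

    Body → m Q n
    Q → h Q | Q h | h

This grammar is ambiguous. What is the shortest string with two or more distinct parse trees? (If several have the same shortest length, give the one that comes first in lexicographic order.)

length 3: no string has ≥2 trees
length 4: m h h n has 2 parse trees

Two derivations of m h h n:
  Body ⇒ m Q n ⇒ m h Q n ⇒ m h h n
  Body ⇒ m Q n ⇒ m Q h n ⇒ m h h n

m h h n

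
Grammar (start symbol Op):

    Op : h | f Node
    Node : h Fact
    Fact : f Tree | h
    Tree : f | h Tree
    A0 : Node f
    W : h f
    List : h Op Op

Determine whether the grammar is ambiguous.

Only Op, Node, Fact, Tree are reachable from Op; ignoring the rest: Restricted to the reachable nonterminals, every rule has the form A → t or A → t B, and no two rules for the same A share a first terminal. The grammar encodes a DFA — one run per string.

Unambiguous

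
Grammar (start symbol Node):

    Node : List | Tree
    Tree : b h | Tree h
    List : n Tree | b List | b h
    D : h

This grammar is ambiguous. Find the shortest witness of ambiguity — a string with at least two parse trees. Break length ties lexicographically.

length 2: b h has 2 parse trees

Two derivations of b h:
  Node ⇒ List ⇒ b h
  Node ⇒ Tree ⇒ b h

b h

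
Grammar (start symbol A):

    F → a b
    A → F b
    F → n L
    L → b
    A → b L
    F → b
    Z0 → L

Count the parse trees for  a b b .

Parse trees for a b b:
  [A [F a b] b]

1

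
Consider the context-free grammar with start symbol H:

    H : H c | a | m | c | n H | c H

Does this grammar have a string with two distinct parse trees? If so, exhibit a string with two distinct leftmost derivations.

Witness: c c

Derivation 1: H ⇒ H c ⇒ c c
Derivation 2: H ⇒ c H ⇒ c c

Two distinct leftmost derivations for the same string.

Ambiguous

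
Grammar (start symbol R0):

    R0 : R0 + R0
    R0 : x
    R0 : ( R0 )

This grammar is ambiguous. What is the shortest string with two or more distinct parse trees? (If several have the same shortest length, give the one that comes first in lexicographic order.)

x + x + x

length 1: no string has ≥2 trees
length 3: no string has ≥2 trees
length 5: x + x + x has 2 parse trees

Two derivations of x + x + x:
  R0 ⇒ R0 + R0 ⇒ R0 + R0 + R0 ⇒ x + R0 + R0 ⇒ x + x + R0 ⇒ x + x + x
  R0 ⇒ R0 + R0 ⇒ x + R0 ⇒ x + R0 + R0 ⇒ x + x + R0 ⇒ x + x + x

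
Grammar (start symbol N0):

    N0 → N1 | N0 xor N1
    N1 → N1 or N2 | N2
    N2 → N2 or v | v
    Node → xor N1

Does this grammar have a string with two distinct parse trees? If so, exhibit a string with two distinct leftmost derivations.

Ambiguous

Witness: v or v

Derivation 1: N0 ⇒ N1 ⇒ N1 or N2 ⇒ N2 or N2 ⇒ v or N2 ⇒ v or v
Derivation 2: N0 ⇒ N1 ⇒ N2 ⇒ N2 or v ⇒ v or v

Two distinct leftmost derivations for the same string.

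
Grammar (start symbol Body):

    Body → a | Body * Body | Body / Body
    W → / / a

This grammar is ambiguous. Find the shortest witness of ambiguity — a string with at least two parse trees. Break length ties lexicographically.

a * a * a

length 1: no string has ≥2 trees
length 3: no string has ≥2 trees
length 5: a * a * a has 2 parse trees

Two derivations of a * a * a:
  Body ⇒ Body * Body ⇒ a * Body ⇒ a * Body * Body ⇒ a * a * Body ⇒ a * a * a
  Body ⇒ Body * Body ⇒ Body * Body * Body ⇒ a * Body * Body ⇒ a * a * Body ⇒ a * a * a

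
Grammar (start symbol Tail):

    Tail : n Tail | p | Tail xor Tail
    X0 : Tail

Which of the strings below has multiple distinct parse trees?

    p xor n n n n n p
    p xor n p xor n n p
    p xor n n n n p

p xor n n n n n p: 1 tree
p xor n p xor n n p: 3 trees
p xor n n n n p: 1 tree

p xor n p xor n n p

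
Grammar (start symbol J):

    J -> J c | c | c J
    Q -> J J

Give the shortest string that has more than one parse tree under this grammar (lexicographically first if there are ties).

length 1: no string has ≥2 trees
length 2: c c has 2 parse trees

Two derivations of c c:
  J ⇒ J c ⇒ c c
  J ⇒ c J ⇒ c c

c c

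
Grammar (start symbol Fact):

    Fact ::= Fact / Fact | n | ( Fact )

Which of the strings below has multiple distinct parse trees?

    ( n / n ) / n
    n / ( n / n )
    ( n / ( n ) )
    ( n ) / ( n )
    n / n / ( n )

n / n / ( n )

( n / n ) / n: 1 tree
n / ( n / n ): 1 tree
( n / ( n ) ): 1 tree
( n ) / ( n ): 1 tree
n / n / ( n ): 2 trees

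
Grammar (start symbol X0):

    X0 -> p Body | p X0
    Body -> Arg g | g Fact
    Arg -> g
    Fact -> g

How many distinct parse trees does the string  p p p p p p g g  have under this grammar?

Parse trees for p p p p p p g g:
  [X0 p [X0 p [X0 p [X0 p [X0 p [X0 p [Body [Arg g] g]]]]]]]
  [X0 p [X0 p [X0 p [X0 p [X0 p [X0 p [Body g [Fact g]]]]]]]]

2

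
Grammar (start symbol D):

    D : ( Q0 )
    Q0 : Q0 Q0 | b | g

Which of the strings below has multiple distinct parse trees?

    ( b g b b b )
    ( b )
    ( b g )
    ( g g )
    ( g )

( b g b b b ): 14 trees
( b ): 1 tree
( b g ): 1 tree
( g g ): 1 tree
( g ): 1 tree

( b g b b b )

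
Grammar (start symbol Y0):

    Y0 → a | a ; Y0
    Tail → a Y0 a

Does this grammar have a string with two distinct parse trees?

(Tail is unreachable from Y0, so its rules don't affect L(Y0).) Right-recursive list with a separator: after each atom, whether the separator follows determines the rule. One parse per string.

Unambiguous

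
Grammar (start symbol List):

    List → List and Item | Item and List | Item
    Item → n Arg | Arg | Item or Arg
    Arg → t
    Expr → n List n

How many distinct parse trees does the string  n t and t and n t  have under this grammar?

4

Parse trees for n t and t and n t:
  [List [List [List [Item n [Arg t]]] and [Item [Arg t]]] and [Item n [Arg t]]]
  [List [List [Item n [Arg t]] and [List [Item [Arg t]]]] and [Item n [Arg t]]]
  [List [Item n [Arg t]] and [List [List [Item [Arg t]]] and [Item n [Arg t]]]]
  [List [Item n [Arg t]] and [List [Item [Arg t]] and [List [Item n [Arg t]]]]]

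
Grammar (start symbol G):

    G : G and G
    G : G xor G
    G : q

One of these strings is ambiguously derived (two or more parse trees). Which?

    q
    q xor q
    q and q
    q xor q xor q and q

q xor q xor q and q

q: 1 tree
q xor q: 1 tree
q and q: 1 tree
q xor q xor q and q: 5 trees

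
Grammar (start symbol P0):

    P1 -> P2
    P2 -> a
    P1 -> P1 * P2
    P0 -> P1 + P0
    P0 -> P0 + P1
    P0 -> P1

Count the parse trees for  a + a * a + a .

Parse trees for a + a * a + a:
  [P0 [P1 [P2 a]] + [P0 [P1 [P1 [P2 a]] * [P2 a]] + [P0 [P1 [P2 a]]]]]
  [P0 [P1 [P2 a]] + [P0 [P0 [P1 [P1 [P2 a]] * [P2 a]]] + [P1 [P2 a]]]]
  [P0 [P0 [P1 [P2 a]] + [P0 [P1 [P1 [P2 a]] * [P2 a]]]] + [P1 [P2 a]]]
  [P0 [P0 [P0 [P1 [P2 a]]] + [P1 [P1 [P2 a]] * [P2 a]]] + [P1 [P2 a]]]

4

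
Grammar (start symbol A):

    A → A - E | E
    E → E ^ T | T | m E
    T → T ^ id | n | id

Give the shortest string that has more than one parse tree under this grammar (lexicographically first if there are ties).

length 1: no string has ≥2 trees
length 2: no string has ≥2 trees
length 3: id ^ id has 2 parse trees

Two derivations of id ^ id:
  A ⇒ E ⇒ E ^ T ⇒ T ^ T ⇒ id ^ T ⇒ id ^ id
  A ⇒ E ⇒ T ⇒ T ^ id ⇒ id ^ id

id ^ id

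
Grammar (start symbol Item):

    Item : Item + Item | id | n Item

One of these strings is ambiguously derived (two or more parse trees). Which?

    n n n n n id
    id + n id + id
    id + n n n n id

id + n id + id

n n n n n id: 1 tree
id + n id + id: 3 trees
id + n n n n id: 1 tree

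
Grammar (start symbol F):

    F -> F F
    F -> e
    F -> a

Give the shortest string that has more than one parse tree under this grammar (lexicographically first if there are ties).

length 1: no string has ≥2 trees
length 2: no string has ≥2 trees
length 3: a a a has 2 parse trees

Two derivations of a a a:
  F ⇒ F F ⇒ F F F ⇒ a F F ⇒ a a F ⇒ a a a
  F ⇒ F F ⇒ a F ⇒ a F F ⇒ a a F ⇒ a a a

a a a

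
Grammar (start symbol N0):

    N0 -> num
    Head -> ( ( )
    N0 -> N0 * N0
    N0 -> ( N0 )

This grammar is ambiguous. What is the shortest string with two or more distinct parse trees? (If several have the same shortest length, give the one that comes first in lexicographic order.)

length 1: no string has ≥2 trees
length 3: no string has ≥2 trees
length 5: num * num * num has 2 parse trees

Two derivations of num * num * num:
  N0 ⇒ N0 * N0 ⇒ num * N0 ⇒ num * N0 * N0 ⇒ num * num * N0 ⇒ num * num * num
  N0 ⇒ N0 * N0 ⇒ N0 * N0 * N0 ⇒ num * N0 * N0 ⇒ num * num * N0 ⇒ num * num * num

num * num * num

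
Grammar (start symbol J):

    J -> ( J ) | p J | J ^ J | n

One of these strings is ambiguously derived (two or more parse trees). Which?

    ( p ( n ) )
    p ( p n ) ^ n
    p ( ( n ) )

p ( p n ) ^ n

( p ( n ) ): 1 tree
p ( p n ) ^ n: 2 trees
p ( ( n ) ): 1 tree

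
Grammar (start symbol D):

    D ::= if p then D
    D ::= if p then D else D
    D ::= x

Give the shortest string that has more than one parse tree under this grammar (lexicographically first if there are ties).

length 1: no string has ≥2 trees
length 4: no string has ≥2 trees
length 6: no string has ≥2 trees
length 7: no string has ≥2 trees
length 9: if p then if p then x else x has 2 parse trees

Two derivations of if p then if p then x else x:
  D ⇒ if p then D ⇒ if p then if p then D else D ⇒ if p then if p then x else D ⇒ if p then if p then x else x
  D ⇒ if p then D else D ⇒ if p then if p then D else D ⇒ if p then if p then x else D ⇒ if p then if p then x else x

if p then if p then x else x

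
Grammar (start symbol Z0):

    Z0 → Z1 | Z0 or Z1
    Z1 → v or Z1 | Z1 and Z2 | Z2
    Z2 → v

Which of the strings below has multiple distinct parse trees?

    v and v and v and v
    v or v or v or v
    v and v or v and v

v or v or v or v

v and v and v and v: 1 tree
v or v or v or v: 8 trees
v and v or v and v: 1 tree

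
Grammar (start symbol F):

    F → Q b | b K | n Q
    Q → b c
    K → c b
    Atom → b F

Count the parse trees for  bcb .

Parse trees for bcb:
  [F [Q b c] b]
  [F b [K c b]]

2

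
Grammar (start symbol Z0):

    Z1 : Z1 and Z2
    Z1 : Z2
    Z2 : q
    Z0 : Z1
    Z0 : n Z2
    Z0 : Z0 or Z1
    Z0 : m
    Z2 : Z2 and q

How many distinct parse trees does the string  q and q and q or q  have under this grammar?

Parse trees for q and q and q or q:
  [Z0 [Z0 [Z1 [Z1 [Z2 q]] and [Z2 [Z2 q] and q]]] or [Z1 [Z2 q]]]
  [Z0 [Z0 [Z1 [Z1 [Z1 [Z2 q]] and [Z2 q]] and [Z2 q]]] or [Z1 [Z2 q]]]
  [Z0 [Z0 [Z1 [Z1 [Z2 [Z2 q] and q]] and [Z2 q]]] or [Z1 [Z2 q]]]
  [Z0 [Z0 [Z1 [Z2 [Z2 [Z2 q] and q] and q]]] or [Z1 [Z2 q]]]

4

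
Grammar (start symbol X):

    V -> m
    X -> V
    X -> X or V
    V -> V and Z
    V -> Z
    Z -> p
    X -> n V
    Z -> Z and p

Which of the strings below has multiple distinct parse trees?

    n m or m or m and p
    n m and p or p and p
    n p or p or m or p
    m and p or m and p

n m or m or m and p: 1 tree
n m and p or p and p: 2 trees
n p or p or m or p: 1 tree
m and p or m and p: 1 tree

n m and p or p and p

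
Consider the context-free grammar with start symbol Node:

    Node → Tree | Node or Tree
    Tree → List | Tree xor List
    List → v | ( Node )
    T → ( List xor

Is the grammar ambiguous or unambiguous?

Unambiguous

(T is unreachable from Node, so its rules don't affect L(Node).) Node → Node or Tree | Tree  ;  Tree → Tree xor List | List  — a left-associative chain with List at the bottom. Each string factors uniquely by precedence.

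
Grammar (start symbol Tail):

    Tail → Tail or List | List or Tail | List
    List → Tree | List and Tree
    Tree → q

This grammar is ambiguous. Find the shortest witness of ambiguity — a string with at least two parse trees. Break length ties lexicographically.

q or q

length 1: no string has ≥2 trees
length 3: q or q has 2 parse trees

Two derivations of q or q:
  Tail ⇒ Tail or List ⇒ List or List ⇒ Tree or List ⇒ q or List ⇒ q or Tree ⇒ q or q
  Tail ⇒ List or Tail ⇒ Tree or Tail ⇒ q or Tail ⇒ q or List ⇒ q or Tree ⇒ q or q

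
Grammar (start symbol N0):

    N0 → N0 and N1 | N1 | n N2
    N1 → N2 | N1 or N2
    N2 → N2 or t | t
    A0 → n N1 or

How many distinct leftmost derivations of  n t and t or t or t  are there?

Parse trees for n t and t or t or t:
  [N0 [N0 n [N2 t]] and [N1 [N2 [N2 [N2 t] or t] or t]]]
  [N0 [N0 n [N2 t]] and [N1 [N1 [N2 t]] or [N2 [N2 t] or t]]]
  [N0 [N0 n [N2 t]] and [N1 [N1 [N2 [N2 t] or t]] or [N2 t]]]
  [N0 [N0 n [N2 t]] and [N1 [N1 [N1 [N2 t]] or [N2 t]] or [N2 t]]]

4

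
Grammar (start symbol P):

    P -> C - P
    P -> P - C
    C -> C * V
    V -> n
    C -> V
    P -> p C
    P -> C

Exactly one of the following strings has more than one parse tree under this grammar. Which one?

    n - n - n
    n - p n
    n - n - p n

n - n - n: 4 trees
n - p n: 1 tree
n - n - p n: 1 tree

n - n - n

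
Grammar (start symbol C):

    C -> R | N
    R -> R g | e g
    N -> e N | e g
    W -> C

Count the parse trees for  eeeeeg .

Parse trees for eeeeeg:
  [C [N e [N e [N e [N e [N e g]]]]]]

1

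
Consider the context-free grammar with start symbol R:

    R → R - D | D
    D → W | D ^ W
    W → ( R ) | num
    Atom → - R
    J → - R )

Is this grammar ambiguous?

Unambiguous

(Atom, J are unreachable from R, so their rules don't affect L(R).) R → R - D | D  ;  D → D ^ W | W  — a left-associative chain with W at the bottom. Each string factors uniquely by precedence.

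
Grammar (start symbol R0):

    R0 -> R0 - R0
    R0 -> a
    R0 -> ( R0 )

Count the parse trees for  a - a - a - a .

5

Parse trees for a - a - a - a:
  [R0 [R0 a] - [R0 [R0 a] - [R0 [R0 a] - [R0 a]]]]
  [R0 [R0 a] - [R0 [R0 [R0 a] - [R0 a]] - [R0 a]]]
  [R0 [R0 [R0 a] - [R0 a]] - [R0 [R0 a] - [R0 a]]]
  [R0 [R0 [R0 a] - [R0 [R0 a] - [R0 a]]] - [R0 a]]
  [R0 [R0 [R0 [R0 a] - [R0 a]] - [R0 a]] - [R0 a]]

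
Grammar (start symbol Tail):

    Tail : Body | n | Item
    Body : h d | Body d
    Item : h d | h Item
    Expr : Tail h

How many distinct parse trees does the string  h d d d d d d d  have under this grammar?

1

Parse trees for h d d d d d d d:
  [Tail [Body [Body [Body [Body [Body [Body [Body h d] d] d] d] d] d] d]]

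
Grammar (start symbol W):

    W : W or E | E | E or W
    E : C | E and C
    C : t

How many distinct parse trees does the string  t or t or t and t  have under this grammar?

4

Parse trees for t or t or t and t:
  [W [W [W [E [C t]]] or [E [C t]]] or [E [E [C t]] and [C t]]]
  [W [W [E [C t]] or [W [E [C t]]]] or [E [E [C t]] and [C t]]]
  [W [E [C t]] or [W [W [E [C t]]] or [E [E [C t]] and [C t]]]]
  [W [E [C t]] or [W [E [C t]] or [W [E [E [C t]] and [C t]]]]]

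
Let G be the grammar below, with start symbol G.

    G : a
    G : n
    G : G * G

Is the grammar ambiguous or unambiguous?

Ambiguous

Witness: a * a * a

Derivation 1: G ⇒ G * G ⇒ a * G ⇒ a * G * G ⇒ a * a * G ⇒ a * a * a
Derivation 2: G ⇒ G * G ⇒ G * G * G ⇒ a * G * G ⇒ a * a * G ⇒ a * a * a

Two distinct leftmost derivations for the same string.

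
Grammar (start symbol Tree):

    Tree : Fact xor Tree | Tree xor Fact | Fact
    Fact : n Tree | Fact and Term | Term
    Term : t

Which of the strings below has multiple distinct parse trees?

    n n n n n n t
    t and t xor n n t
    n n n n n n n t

t and t xor n n t

n n n n n n t: 1 tree
t and t xor n n t: 2 trees
n n n n n n n t: 1 tree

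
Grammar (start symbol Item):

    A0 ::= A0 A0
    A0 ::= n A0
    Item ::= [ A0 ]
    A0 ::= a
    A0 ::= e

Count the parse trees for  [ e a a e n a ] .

Parse trees for [ e a a e n a ] (showing first 6 of 14):
  [Item [ [A0 [A0 e] [A0 [A0 a] [A0 [A0 a] [A0 [A0 e] [A0 n [A0 a]]]]]] ]]
  [Item [ [A0 [A0 e] [A0 [A0 a] [A0 [A0 [A0 a] [A0 e]] [A0 n [A0 a]]]]] ]]
  [Item [ [A0 [A0 e] [A0 [A0 [A0 a] [A0 a]] [A0 [A0 e] [A0 n [A0 a]]]]] ]]
  [Item [ [A0 [A0 e] [A0 [A0 [A0 a] [A0 [A0 a] [A0 e]]] [A0 n [A0 a]]]] ]]
  [Item [ [A0 [A0 e] [A0 [A0 [A0 [A0 a] [A0 a]] [A0 e]] [A0 n [A0 a]]]] ]]
  [Item [ [A0 [A0 [A0 e] [A0 a]] [A0 [A0 a] [A0 [A0 e] [A0 n [A0 a]]]]] ]]

14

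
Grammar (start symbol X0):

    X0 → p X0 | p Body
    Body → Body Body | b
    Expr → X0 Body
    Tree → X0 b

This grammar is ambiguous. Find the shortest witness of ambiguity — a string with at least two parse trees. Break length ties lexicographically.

p b b b

length 2: no string has ≥2 trees
length 3: no string has ≥2 trees
length 4: p b b b has 2 parse trees

Two derivations of p b b b:
  X0 ⇒ p Body ⇒ p Body Body ⇒ p Body Body Body ⇒ p b Body Body ⇒ p b b Body ⇒ p b b b
  X0 ⇒ p Body ⇒ p Body Body ⇒ p b Body ⇒ p b Body Body ⇒ p b b Body ⇒ p b b b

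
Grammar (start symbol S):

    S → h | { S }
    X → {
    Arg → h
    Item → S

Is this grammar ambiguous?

Unambiguous

Only S is reachable from S; ignoring the rest: L(S) is { openⁿ atom closeⁿ : n ≥ 0 }. The bracket depth fixes n, and the derivation is forced at every step.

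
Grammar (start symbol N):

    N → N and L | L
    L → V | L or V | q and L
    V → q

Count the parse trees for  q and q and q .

Parse trees for q and q and q:
  [N [N [L [V q]]] and [L q and [L [V q]]]]
  [N [N [N [L [V q]]] and [L [V q]]] and [L [V q]]]
  [N [N [L q and [L [V q]]]] and [L [V q]]]
  [N [L q and [L q and [L [V q]]]]]

4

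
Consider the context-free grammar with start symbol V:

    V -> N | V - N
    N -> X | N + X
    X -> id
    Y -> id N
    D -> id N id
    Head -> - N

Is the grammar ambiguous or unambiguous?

Unambiguous

(Y, D, Head are unreachable from V, so their rules don't affect L(V).) The grammar is stratified — V handles '-' (left-recursive), N handles '+', X atoms. Each operator has a fixed associativity and precedence level, so every string has one parse.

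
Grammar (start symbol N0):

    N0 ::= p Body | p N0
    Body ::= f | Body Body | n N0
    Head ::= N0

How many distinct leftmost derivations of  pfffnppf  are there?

5

Parse trees for pfffnppf:
  [N0 p [Body [Body f] [Body [Body f] [Body [Body f] [Body n [N0 p [N0 p [Body f]]]]]]]]
  [N0 p [Body [Body f] [Body [Body [Body f] [Body f]] [Body n [N0 p [N0 p [Body f]]]]]]]
  [N0 p [Body [Body [Body f] [Body f]] [Body [Body f] [Body n [N0 p [N0 p [Body f]]]]]]]
  [N0 p [Body [Body [Body f] [Body [Body f] [Body f]]] [Body n [N0 p [N0 p [Body f]]]]]]
  [N0 p [Body [Body [Body [Body f] [Body f]] [Body f]] [Body n [N0 p [N0 p [Body f]]]]]]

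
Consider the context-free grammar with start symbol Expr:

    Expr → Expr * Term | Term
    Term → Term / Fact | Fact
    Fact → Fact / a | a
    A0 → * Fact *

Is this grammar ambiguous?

Ambiguous

Witness: a / a

Derivation 1: Expr ⇒ Term ⇒ Term / Fact ⇒ Fact / Fact ⇒ a / Fact ⇒ a / a
Derivation 2: Expr ⇒ Term ⇒ Fact ⇒ Fact / a ⇒ a / a

Two distinct leftmost derivations for the same string.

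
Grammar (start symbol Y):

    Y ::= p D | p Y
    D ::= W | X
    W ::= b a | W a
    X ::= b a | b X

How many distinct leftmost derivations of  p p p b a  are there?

Parse trees for p p p b a:
  [Y p [Y p [Y p [D [W b a]]]]]
  [Y p [Y p [Y p [D [X b a]]]]]

2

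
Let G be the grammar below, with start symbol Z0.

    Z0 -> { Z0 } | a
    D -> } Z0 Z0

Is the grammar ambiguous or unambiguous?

Unambiguous

Only Z0 is reachable from Z0; ignoring the rest: Each string is a nest of matched brackets around a single atom. An opening bracket forces the recursive rule; an atom forces the base rule.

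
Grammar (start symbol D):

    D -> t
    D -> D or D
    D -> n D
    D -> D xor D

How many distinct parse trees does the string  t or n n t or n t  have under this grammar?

4

Parse trees for t or n n t or n t:
  [D [D t] or [D [D n [D n [D t]]] or [D n [D t]]]]
  [D [D t] or [D n [D [D n [D t]] or [D n [D t]]]]]
  [D [D t] or [D n [D n [D [D t] or [D n [D t]]]]]]
  [D [D [D t] or [D n [D n [D t]]]] or [D n [D t]]]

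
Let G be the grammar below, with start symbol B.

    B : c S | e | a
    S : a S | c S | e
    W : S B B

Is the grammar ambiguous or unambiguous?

Only B, S are reachable from B; ignoring the rest: Restricted to the reachable nonterminals, every rule has the form A → t or A → t B, and no two rules for the same A share a first terminal. The grammar encodes a DFA — one run per string.

Unambiguous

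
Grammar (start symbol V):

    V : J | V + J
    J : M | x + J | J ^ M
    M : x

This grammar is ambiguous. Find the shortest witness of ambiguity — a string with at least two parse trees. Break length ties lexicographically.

length 1: no string has ≥2 trees
length 3: x + x has 2 parse trees

Two derivations of x + x:
  V ⇒ J ⇒ x + J ⇒ x + M ⇒ x + x
  V ⇒ V + J ⇒ J + J ⇒ M + J ⇒ x + J ⇒ x + M ⇒ x + x

x + x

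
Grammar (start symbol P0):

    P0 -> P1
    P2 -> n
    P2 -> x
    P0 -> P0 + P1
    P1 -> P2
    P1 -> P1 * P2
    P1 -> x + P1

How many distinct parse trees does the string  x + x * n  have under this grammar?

Parse trees for x + x * n:
  [P0 [P1 [P1 x + [P1 [P2 x]]] * [P2 n]]]
  [P0 [P1 x + [P1 [P1 [P2 x]] * [P2 n]]]]
  [P0 [P0 [P1 [P2 x]]] + [P1 [P1 [P2 x]] * [P2 n]]]

3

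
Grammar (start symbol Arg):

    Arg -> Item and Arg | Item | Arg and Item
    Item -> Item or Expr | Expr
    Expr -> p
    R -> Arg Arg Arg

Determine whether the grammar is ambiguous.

Ambiguous

Witness: p and p

Derivation 1: Arg ⇒ Item and Arg ⇒ Expr and Arg ⇒ p and Arg ⇒ p and Item ⇒ p and Expr ⇒ p and p
Derivation 2: Arg ⇒ Arg and Item ⇒ Item and Item ⇒ Expr and Item ⇒ p and Item ⇒ p and Expr ⇒ p and p

Two distinct leftmost derivations for the same string.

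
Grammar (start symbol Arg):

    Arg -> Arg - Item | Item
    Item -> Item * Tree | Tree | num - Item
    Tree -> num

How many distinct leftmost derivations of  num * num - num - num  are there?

2

Parse trees for num * num - num - num:
  [Arg [Arg [Item [Item [Tree num]] * [Tree num]]] - [Item num - [Item [Tree num]]]]
  [Arg [Arg [Arg [Item [Item [Tree num]] * [Tree num]]] - [Item [Tree num]]] - [Item [Tree num]]]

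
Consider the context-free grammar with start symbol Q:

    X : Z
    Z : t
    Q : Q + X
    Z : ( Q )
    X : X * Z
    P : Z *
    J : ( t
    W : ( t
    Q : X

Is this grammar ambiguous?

Only Q, X, Z are reachable from Q; ignoring the rest: This is a standard precedence ladder (Q over X over Z), with each level left-recursive on its own operator ('+' at Q, '*' at X). That structure is LR(1), hence unambiguous.

Unambiguous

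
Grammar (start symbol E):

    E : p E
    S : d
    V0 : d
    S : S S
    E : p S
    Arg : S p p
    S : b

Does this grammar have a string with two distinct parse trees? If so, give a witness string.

Ambiguous

Witness: p b b b

Derivation 1: E ⇒ p S ⇒ p S S ⇒ p S S S ⇒ p b S S ⇒ p b b S ⇒ p b b b
Derivation 2: E ⇒ p S ⇒ p S S ⇒ p b S ⇒ p b S S ⇒ p b b S ⇒ p b b b

Two distinct leftmost derivations for the same string.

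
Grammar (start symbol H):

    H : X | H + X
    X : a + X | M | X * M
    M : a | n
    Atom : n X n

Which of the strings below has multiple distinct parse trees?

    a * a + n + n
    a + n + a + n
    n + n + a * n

a + n + a + n

a * a + n + n: 1 tree
a + n + a + n: 4 trees
n + n + a * n: 1 tree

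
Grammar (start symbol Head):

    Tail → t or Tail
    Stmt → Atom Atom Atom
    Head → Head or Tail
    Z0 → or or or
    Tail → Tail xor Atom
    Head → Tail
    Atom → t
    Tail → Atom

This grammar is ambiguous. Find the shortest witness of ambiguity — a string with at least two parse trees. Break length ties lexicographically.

length 1: no string has ≥2 trees
length 3: t or t has 2 parse trees

Two derivations of t or t:
  Head ⇒ Head or Tail ⇒ Tail or Tail ⇒ Atom or Tail ⇒ t or Tail ⇒ t or Atom ⇒ t or t
  Head ⇒ Tail ⇒ t or Tail ⇒ t or Atom ⇒ t or t

t or t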